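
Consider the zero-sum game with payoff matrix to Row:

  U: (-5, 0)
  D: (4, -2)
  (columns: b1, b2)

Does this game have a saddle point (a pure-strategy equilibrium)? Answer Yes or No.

No

Row minima: U → -5, D → -2; maximin = -2.
Column maxima: b1 → 4, b2 → 0; minimax = 0.
-2 ≠ 0, so no pure-strategy equilibrium exists.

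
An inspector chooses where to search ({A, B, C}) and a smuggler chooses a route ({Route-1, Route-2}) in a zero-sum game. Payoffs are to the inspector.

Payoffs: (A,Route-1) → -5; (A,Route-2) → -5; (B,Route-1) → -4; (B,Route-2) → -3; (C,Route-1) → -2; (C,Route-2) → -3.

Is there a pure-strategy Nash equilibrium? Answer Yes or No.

Row minima: A → -5, B → -4, C → -3; maximin = -3.
Column maxima: Route-1 → -2, Route-2 → -3; minimax = -3.
maximin = minimax = -3, so a saddle point exists.

Yes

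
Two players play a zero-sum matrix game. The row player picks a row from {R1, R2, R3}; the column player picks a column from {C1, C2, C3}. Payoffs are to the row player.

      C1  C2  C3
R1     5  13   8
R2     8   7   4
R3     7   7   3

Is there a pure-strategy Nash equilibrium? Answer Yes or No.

Row minima: R1 → 5, R2 → 4, R3 → 3; maximin = 5.
Column maxima: C1 → 8, C2 → 13, C3 → 8; minimax = 8.
5 ≠ 8, so no pure-strategy equilibrium exists.

No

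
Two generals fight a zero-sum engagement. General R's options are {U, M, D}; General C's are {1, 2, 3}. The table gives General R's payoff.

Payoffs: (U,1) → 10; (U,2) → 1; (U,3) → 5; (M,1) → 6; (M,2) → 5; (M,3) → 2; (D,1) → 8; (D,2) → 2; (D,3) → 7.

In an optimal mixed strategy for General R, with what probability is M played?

Row minima: U → 1, M → 2, D → 2; maximin = 2.
Column maxima: 1 → 10, 2 → 5, 3 → 7; minimax = 5.
2 ≠ 5, so there is no saddle point; optimal play is mixed.
1 is strictly dominated by 2 (it gives General R strictly more in every row), so General C never plays it.
With 1 eliminated, U is strictly dominated by D (D gives General R strictly more in every remaining column), so General R never plays it.
On the remaining 2×2 (M, D vs 2, 3):
Let General R play M with probability p. Expected payoff against 2: 5p + 2(1−p) = 3p + 2; against 3: 2p + 7(1−p) = −5p + 7.
Setting these equal: 3p + 2 = −5p + 7 ⇒ 8p = 5 ⇒ p = 5/8, and the value is (3)·(5/8) + 2 = 31/8.
For General C: with q = P(2), equating M's and D's payoffs gives 3q + 2 = −5q + 7 ⇒ q = 5/8.

5/8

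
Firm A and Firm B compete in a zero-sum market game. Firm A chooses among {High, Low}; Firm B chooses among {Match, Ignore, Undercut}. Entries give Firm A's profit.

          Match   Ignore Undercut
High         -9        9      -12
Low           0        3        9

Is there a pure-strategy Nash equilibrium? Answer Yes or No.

Row minima: High → -12, Low → 0; maximin = 0.
Column maxima: Match → 0, Ignore → 9, Undercut → 9; minimax = 0.
maximin = minimax = 0, so a saddle point exists.

Yes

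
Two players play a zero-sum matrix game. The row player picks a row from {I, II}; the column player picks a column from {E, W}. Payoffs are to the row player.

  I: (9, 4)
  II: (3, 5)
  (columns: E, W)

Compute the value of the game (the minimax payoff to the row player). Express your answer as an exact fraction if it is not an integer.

33/7

Row minima: I → 4, II → 3; maximin = 4.
Column maxima: E → 9, W → 5; minimax = 5.
4 ≠ 5, so there is no saddle point; optimal play is mixed.
Let the row player play I with probability p. Expected payoff against E: 9p + 3(1−p) = 6p + 3; against W: 4p + 5(1−p) = −p + 5.
Setting these equal: 6p + 3 = −p + 5 ⇒ 7p = 2 ⇒ p = 2/7, and the value is (6)·(2/7) + 3 = 33/7.
For the column player: with q = P(E), equating I's and II's payoffs gives 5q + 4 = −2q + 5 ⇒ q = 1/7.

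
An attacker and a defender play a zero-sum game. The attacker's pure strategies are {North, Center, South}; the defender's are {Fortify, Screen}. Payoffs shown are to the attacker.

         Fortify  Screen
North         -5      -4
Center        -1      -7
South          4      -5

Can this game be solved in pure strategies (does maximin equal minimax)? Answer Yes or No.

No

Row minima: North → -5, Center → -7, South → -5; maximin = -5.
Column maxima: Fortify → 4, Screen → -4; minimax = -4.
-5 ≠ -4, so no pure-strategy equilibrium exists.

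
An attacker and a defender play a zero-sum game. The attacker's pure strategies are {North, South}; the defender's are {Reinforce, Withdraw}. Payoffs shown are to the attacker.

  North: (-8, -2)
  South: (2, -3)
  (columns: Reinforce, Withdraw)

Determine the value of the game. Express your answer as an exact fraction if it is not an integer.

-28/11

Row minima: North → -8, South → -3; maximin = -3.
Column maxima: Reinforce → 2, Withdraw → -2; minimax = -2.
-3 ≠ -2, so there is no saddle point; optimal play is mixed.
Let the attacker play North with probability p. Expected payoff against Reinforce: (-8)p + 2(1−p) = −10p + 2; against Withdraw: (-2)p + (-3)(1−p) = p − 3.
Setting these equal: −10p + 2 = p − 3 ⇒ −11p = -5 ⇒ p = 5/11, and the value is (-10)·(5/11) + 2 = -28/11.
For the defender: with q = P(Reinforce), equating North's and South's payoffs gives −6q − 2 = 5q − 3 ⇒ q = 1/11.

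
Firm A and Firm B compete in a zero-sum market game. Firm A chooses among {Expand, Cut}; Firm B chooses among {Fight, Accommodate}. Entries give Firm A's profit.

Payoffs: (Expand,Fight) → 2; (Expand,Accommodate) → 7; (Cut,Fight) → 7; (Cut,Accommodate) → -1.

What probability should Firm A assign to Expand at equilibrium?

8/13

Row minima: Expand → 2, Cut → -1; maximin = 2.
Column maxima: Fight → 7, Accommodate → 7; minimax = 7.
2 ≠ 7, so there is no saddle point; optimal play is mixed.
Let Firm A play Expand with probability p. Expected payoff against Fight: 2p + 7(1−p) = −5p + 7; against Accommodate: 7p + (-1)(1−p) = 8p − 1.
Setting these equal: −5p + 7 = 8p − 1 ⇒ −13p = -8 ⇒ p = 8/13, and the value is (-5)·(8/13) + 7 = 51/13.
For Firm B: with q = P(Fight), equating Expand's and Cut's payoffs gives −5q + 7 = 8q − 1 ⇒ q = 8/13.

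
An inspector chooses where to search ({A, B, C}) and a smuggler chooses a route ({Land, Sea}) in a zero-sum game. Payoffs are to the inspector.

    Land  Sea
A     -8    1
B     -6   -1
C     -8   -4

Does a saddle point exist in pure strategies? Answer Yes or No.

Yes

Row minima: A → -8, B → -6, C → -8; maximin = -6.
Column maxima: Land → -6, Sea → 1; minimax = -6.
maximin = minimax = -6, so a saddle point exists.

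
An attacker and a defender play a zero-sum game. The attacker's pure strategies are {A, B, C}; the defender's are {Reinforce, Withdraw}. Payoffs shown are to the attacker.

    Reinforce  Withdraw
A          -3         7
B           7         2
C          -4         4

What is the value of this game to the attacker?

11/3

Row minima: A → -3, B → 2, C → -4; maximin = 2.
Column maxima: Reinforce → 7, Withdraw → 7; minimax = 7.
2 ≠ 7, so there is no saddle point; optimal play is mixed.
C is strictly dominated by A, so the attacker never plays it.
On the remaining 2×2 (A, B vs Reinforce, Withdraw):
Let the attacker play A with probability p. Expected payoff against Reinforce: (-3)p + 7(1−p) = −10p + 7; against Withdraw: 7p + 2(1−p) = 5p + 2.
Setting these equal: −10p + 7 = 5p + 2 ⇒ −15p = -5 ⇒ p = 1/3, and the value is (-10)·(1/3) + 7 = 11/3.
For the defender: with q = P(Reinforce), equating A's and B's payoffs gives −10q + 7 = 5q + 2 ⇒ q = 1/3.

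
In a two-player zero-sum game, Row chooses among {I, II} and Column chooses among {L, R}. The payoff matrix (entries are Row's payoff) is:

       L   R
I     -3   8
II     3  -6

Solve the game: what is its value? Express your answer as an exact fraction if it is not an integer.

Row minima: I → -3, II → -6; maximin = -3.
Column maxima: L → 3, R → 8; minimax = 3.
-3 ≠ 3, so there is no saddle point; optimal play is mixed.
Let Row play I with probability p. Expected payoff against L: (-3)p + 3(1−p) = −6p + 3; against R: 8p + (-6)(1−p) = 14p − 6.
Setting these equal: −6p + 3 = 14p − 6 ⇒ −20p = -9 ⇒ p = 9/20, and the value is (-6)·(9/20) + 3 = 3/10.
For Column: with q = P(L), equating I's and II's payoffs gives −11q + 8 = 9q − 6 ⇒ q = 7/10.

3/10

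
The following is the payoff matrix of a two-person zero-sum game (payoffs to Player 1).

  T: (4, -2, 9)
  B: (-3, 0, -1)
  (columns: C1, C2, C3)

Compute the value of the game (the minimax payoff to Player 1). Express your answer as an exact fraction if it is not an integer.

-2/3

Row minima: T → -2, B → -3; maximin = -2.
Column maxima: C1 → 4, C2 → 0, C3 → 9; minimax = 0.
-2 ≠ 0, so there is no saddle point; optimal play is mixed.
C3 is strictly dominated by C1 (it gives Player 1 strictly more in every row), so Player 2 never plays it.
On the remaining 2×2 (T, B vs C1, C2):
Let Player 1 play T with probability p. Expected payoff against C1: 4p + (-3)(1−p) = 7p − 3; against C2: (-2)p + 0(1−p) = −2p.
Setting these equal: 7p − 3 = −2p ⇒ 9p = 3 ⇒ p = 1/3, and the value is (7)·(1/3) − 3 = -2/3.
For Player 2: with q = P(C1), equating T's and B's payoffs gives 6q − 2 = −3q ⇒ q = 2/9.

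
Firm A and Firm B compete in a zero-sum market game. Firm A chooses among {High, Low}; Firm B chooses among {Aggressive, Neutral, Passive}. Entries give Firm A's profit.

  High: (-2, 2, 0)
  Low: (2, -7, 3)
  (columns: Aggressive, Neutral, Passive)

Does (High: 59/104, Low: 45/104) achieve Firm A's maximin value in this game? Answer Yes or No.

No

Against Aggressive this mix gives (59/104)·(-2) + (45/104)·2 = -7/26.
Against Neutral this mix gives (59/104)·2 + (45/104)·(-7) = -197/104.
Against Passive this mix gives (59/104)·0 + (45/104)·3 = 135/104.
Firm B will play Neutral, holding Firm A to -197/104. Shifting weight toward the row that does better against Neutral would raise this floor (the equalizing mix achieves -10/13 against both Neutral and Aggressive), so the proposed strategy is not optimal.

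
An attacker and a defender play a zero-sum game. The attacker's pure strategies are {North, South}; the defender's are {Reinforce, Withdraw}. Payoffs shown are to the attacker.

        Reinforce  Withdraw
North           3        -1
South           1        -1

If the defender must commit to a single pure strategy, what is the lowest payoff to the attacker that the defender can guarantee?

Column maxima: Reinforce → 3, Withdraw → -1.
The smallest of these is -1.

-1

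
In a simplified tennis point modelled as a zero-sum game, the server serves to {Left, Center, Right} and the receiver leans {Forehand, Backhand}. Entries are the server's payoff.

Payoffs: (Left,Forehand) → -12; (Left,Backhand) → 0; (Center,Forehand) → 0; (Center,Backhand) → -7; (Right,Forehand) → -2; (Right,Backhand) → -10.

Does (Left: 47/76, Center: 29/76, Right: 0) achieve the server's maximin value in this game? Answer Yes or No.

Against Forehand this mix gives (47/76)·(-12) + (29/76)·0 = -141/19.
Against Backhand this mix gives (47/76)·0 + (29/76)·(-7) = -203/76.
The receiver will play Forehand, holding the server to -141/19. Shifting weight toward the row that does better against Forehand would raise this floor (the equalizing mix achieves -84/19 against both Forehand and Backhand), so the proposed strategy is not optimal.

No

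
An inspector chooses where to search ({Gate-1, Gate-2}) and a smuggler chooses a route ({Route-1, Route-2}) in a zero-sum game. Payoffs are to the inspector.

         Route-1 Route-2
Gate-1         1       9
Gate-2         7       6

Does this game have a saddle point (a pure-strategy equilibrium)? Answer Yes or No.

Row minima: Gate-1 → 1, Gate-2 → 6; maximin = 6.
Column maxima: Route-1 → 7, Route-2 → 9; minimax = 7.
6 ≠ 7, so no pure-strategy equilibrium exists.

No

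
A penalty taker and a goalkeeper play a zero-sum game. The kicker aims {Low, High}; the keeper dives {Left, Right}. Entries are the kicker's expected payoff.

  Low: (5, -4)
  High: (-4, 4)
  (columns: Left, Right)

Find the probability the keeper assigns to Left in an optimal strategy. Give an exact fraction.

8/17

Row minima: Low → -4, High → -4; maximin = -4.
Column maxima: Left → 5, Right → 4; minimax = 4.
-4 ≠ 4, so there is no saddle point; optimal play is mixed.
Let the kicker play Low with probability p. Expected payoff against Left: 5p + (-4)(1−p) = 9p − 4; against Right: (-4)p + 4(1−p) = −8p + 4.
Setting these equal: 9p − 4 = −8p + 4 ⇒ 17p = 8 ⇒ p = 8/17, and the value is (9)·(8/17) − 4 = 4/17.
For the keeper: with q = P(Left), equating Low's and High's payoffs gives 9q − 4 = −8q + 4 ⇒ q = 8/17.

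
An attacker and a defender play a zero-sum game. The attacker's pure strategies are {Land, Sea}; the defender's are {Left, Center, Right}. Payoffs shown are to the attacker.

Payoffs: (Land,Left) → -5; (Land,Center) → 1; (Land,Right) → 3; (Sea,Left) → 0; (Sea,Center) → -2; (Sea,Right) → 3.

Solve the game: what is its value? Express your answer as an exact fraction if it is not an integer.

Row minima: Land → -5, Sea → -2; maximin = -2.
Column maxima: Left → 0, Center → 1, Right → 3; minimax = 0.
-2 ≠ 0, so there is no saddle point; optimal play is mixed.
Right is strictly dominated by Left (it gives the attacker strictly more in every row), so the defender never plays it.
On the remaining 2×2 (Land, Sea vs Left, Center):
Let the attacker play Land with probability p. Expected payoff against Left: (-5)p + 0(1−p) = −5p; against Center: 1p + (-2)(1−p) = 3p − 2.
Setting these equal: −5p = 3p − 2 ⇒ −8p = -2 ⇒ p = 1/4, and the value is (-5)·(1/4) = -5/4.
For the defender: with q = P(Left), equating Land's and Sea's payoffs gives −6q + 1 = 2q − 2 ⇒ q = 3/8.

-5/4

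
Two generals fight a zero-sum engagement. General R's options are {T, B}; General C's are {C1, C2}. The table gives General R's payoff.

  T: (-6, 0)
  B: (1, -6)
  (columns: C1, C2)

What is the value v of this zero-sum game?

-36/13

Row minima: T → -6, B → -6; maximin = -6.
Column maxima: C1 → 1, C2 → 0; minimax = 0.
-6 ≠ 0, so there is no saddle point; optimal play is mixed.
Let General R play T with probability p. Expected payoff against C1: (-6)p + 1(1−p) = −7p + 1; against C2: 0p + (-6)(1−p) = 6p − 6.
Setting these equal: −7p + 1 = 6p − 6 ⇒ −13p = -7 ⇒ p = 7/13, and the value is (-7)·(7/13) + 1 = -36/13.
For General C: with q = P(C1), equating T's and B's payoffs gives −6q = 7q − 6 ⇒ q = 6/13.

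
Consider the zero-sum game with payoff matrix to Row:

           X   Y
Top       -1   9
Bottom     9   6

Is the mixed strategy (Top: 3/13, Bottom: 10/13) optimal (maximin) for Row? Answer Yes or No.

Yes

Against X this mix gives (3/13)·(-1) + (10/13)·9 = 87/13.
Against Y this mix gives (3/13)·9 + (10/13)·6 = 87/13.
All of Column's active replies (X, Y) yield 87/13, and no column does worse for Row. The mix makes Column indifferent and guarantees 87/13, so it is optimal.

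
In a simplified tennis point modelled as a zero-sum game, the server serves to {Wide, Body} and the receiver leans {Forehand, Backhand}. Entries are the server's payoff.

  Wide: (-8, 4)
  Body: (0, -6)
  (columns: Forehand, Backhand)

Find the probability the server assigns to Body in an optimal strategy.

2/3

Row minima: Wide → -8, Body → -6; maximin = -6.
Column maxima: Forehand → 0, Backhand → 4; minimax = 0.
-6 ≠ 0, so there is no saddle point; optimal play is mixed.
Let the server play Wide with probability p. Expected payoff against Forehand: (-8)p + 0(1−p) = −8p; against Backhand: 4p + (-6)(1−p) = 10p − 6.
Setting these equal: −8p = 10p − 6 ⇒ −18p = -6 ⇒ p = 1/3, and the value is (-8)·(1/3) = -8/3.
For the receiver: with q = P(Forehand), equating Wide's and Body's payoffs gives −12q + 4 = 6q − 6 ⇒ q = 5/9.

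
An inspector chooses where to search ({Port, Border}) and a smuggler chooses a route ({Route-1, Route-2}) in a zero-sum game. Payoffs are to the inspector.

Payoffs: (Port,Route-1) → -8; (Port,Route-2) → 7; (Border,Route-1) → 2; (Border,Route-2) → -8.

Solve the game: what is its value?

Row minima: Port → -8, Border → -8; maximin = -8.
Column maxima: Route-1 → 2, Route-2 → 7; minimax = 2.
-8 ≠ 2, so there is no saddle point; optimal play is mixed.
Let the inspector play Port with probability p. Expected payoff against Route-1: (-8)p + 2(1−p) = −10p + 2; against Route-2: 7p + (-8)(1−p) = 15p − 8.
Setting these equal: −10p + 2 = 15p − 8 ⇒ −25p = -10 ⇒ p = 2/5, and the value is (-10)·(2/5) + 2 = -2.
For the smuggler: with q = P(Route-1), equating Port's and Border's payoffs gives −15q + 7 = 10q − 8 ⇒ q = 3/5.

-2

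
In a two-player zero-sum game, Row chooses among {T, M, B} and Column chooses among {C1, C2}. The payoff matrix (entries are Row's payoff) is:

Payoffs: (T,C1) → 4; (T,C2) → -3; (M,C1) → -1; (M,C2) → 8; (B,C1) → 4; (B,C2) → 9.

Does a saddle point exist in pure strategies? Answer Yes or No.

Yes

Row minima: T → -3, M → -1, B → 4; maximin = 4.
Column maxima: C1 → 4, C2 → 9; minimax = 4.
maximin = minimax = 4, so a saddle point exists.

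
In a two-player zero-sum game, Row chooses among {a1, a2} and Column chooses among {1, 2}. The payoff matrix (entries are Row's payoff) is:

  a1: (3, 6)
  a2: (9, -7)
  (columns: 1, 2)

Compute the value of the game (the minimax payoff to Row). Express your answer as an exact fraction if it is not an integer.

Row minima: a1 → 3, a2 → -7; maximin = 3.
Column maxima: 1 → 9, 2 → 6; minimax = 6.
3 ≠ 6, so there is no saddle point; optimal play is mixed.
Let Row play a1 with probability p. Expected payoff against 1: 3p + 9(1−p) = −6p + 9; against 2: 6p + (-7)(1−p) = 13p − 7.
Setting these equal: −6p + 9 = 13p − 7 ⇒ −19p = -16 ⇒ p = 16/19, and the value is (-6)·(16/19) + 9 = 75/19.
For Column: with q = P(1), equating a1's and a2's payoffs gives −3q + 6 = 16q − 7 ⇒ q = 13/19.

75/19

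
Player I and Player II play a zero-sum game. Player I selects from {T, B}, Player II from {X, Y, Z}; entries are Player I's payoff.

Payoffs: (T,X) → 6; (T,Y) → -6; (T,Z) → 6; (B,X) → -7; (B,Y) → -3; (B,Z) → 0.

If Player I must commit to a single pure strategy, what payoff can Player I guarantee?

-6

Row minima: T → -6, B → -7.
The best of these is -6.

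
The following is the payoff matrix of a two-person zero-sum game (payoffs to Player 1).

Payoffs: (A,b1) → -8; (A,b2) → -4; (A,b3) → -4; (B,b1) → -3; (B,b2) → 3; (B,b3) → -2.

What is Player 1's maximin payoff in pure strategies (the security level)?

-3

Row minima: A → -8, B → -3.
The best of these is -3.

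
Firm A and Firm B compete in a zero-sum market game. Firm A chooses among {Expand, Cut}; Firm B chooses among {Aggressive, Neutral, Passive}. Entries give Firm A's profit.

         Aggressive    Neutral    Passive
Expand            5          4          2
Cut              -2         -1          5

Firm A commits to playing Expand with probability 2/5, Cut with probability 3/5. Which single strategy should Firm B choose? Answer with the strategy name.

If Firm B plays Aggressive, Firm A's expected payoff is (2/5)·5 + (3/5)·(-2) = 4/5.
If Firm B plays Neutral, Firm A's expected payoff is (2/5)·4 + (3/5)·(-1) = 1.
If Firm B plays Passive, Firm A's expected payoff is (2/5)·2 + (3/5)·5 = 19/5.
Firm B minimizes Firm A's payoff; the smallest is 4/5, so the best response is Aggressive.

Aggressive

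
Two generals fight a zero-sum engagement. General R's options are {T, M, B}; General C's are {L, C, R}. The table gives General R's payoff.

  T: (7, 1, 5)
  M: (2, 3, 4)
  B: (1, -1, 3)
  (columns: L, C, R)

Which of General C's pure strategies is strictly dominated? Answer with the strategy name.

C holds General R's payoff strictly below R in every row: 1 < 5, 3 < 4, -1 < 3.
So R is strictly dominated for General C.

R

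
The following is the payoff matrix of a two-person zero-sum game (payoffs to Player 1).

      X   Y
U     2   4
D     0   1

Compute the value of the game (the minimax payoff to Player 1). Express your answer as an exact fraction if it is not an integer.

Row minima: U → 2, D → 0; maximin = 2.
Column maxima: X → 2, Y → 4; minimax = 2.
Since maximin = minimax = 2, there is a saddle point and the value is 2.

2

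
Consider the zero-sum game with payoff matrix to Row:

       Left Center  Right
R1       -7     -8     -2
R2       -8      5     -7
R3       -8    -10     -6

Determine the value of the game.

-99/14

Row minima: R1 → -8, R2 → -8, R3 → -10; maximin = -8.
Column maxima: Left → -7, Center → 5, Right → -2; minimax = -7.
-8 ≠ -7, so there is no saddle point; optimal play is mixed.
R3 is strictly dominated by R1, so Row never plays it.
Right is strictly dominated by Left (it gives Row strictly more in every row), so Column never plays it.
On the remaining 2×2 (R1, R2 vs Left, Center):
Let Row play R1 with probability p. Expected payoff against Left: (-7)p + (-8)(1−p) = p − 8; against Center: (-8)p + 5(1−p) = −13p + 5.
Setting these equal: p − 8 = −13p + 5 ⇒ 14p = 13 ⇒ p = 13/14, and the value is (1)·(13/14) − 8 = -99/14.
For Column: with q = P(Left), equating R1's and R2's payoffs gives q − 8 = −13q + 5 ⇒ q = 13/14.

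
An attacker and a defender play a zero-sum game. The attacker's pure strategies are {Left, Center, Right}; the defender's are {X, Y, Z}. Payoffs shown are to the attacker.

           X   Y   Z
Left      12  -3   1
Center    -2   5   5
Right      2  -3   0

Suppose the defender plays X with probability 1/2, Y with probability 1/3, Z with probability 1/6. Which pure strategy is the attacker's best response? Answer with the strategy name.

Left

Expected payoff of Left: (1/2)·12 + (1/3)·(-3) + (1/6)·1 = 31/6.
Expected payoff of Center: (1/2)·(-2) + (1/3)·5 + (1/6)·5 = 3/2.
Expected payoff of Right: (1/2)·2 + (1/3)·(-3) + (1/6)·0 = 0.
The largest is 31/6, so the attacker's best response is Left.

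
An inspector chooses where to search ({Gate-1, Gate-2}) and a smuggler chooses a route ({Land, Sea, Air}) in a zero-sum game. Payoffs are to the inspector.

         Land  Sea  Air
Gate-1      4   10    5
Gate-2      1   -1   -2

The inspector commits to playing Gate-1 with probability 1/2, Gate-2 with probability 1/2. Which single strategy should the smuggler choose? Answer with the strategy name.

Air

If the smuggler plays Land, the inspector's expected payoff is (1/2)·4 + (1/2)·1 = 5/2.
If the smuggler plays Sea, the inspector's expected payoff is (1/2)·10 + (1/2)·(-1) = 9/2.
If the smuggler plays Air, the inspector's expected payoff is (1/2)·5 + (1/2)·(-2) = 3/2.
The smuggler minimizes the inspector's payoff; the smallest is 3/2, so the best response is Air.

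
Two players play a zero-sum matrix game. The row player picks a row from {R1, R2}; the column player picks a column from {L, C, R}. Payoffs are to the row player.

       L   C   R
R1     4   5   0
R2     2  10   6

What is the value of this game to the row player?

Row minima: R1 → 0, R2 → 2; maximin = 2.
Column maxima: L → 4, C → 10, R → 6; minimax = 4.
2 ≠ 4, so there is no saddle point; optimal play is mixed.
C is strictly dominated by L (it gives the row player strictly more in every row), so the column player never plays it.
On the remaining 2×2 (R1, R2 vs L, R):
Let the row player play R1 with probability p. Expected payoff against L: 4p + 2(1−p) = 2p + 2; against R: 0p + 6(1−p) = −6p + 6.
Setting these equal: 2p + 2 = −6p + 6 ⇒ 8p = 4 ⇒ p = 1/2, and the value is (2)·(1/2) + 2 = 3.
For the column player: with q = P(L), equating R1's and R2's payoffs gives 4q = −4q + 6 ⇒ q = 3/4.

3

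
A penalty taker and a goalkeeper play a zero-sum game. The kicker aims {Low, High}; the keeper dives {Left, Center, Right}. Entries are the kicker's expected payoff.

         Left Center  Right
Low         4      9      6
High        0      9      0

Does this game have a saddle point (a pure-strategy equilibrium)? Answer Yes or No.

Yes

Row minima: Low → 4, High → 0; maximin = 4.
Column maxima: Left → 4, Center → 9, Right → 6; minimax = 4.
maximin = minimax = 4, so a saddle point exists.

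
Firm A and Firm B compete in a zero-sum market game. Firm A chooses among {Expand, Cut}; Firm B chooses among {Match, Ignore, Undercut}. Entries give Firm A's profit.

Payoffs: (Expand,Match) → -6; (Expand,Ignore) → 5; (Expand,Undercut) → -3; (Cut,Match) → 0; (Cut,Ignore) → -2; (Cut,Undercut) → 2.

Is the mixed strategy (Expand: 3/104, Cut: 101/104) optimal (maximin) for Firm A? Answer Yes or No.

No

Against Match this mix gives (3/104)·(-6) + (101/104)·0 = -9/52.
Against Ignore this mix gives (3/104)·5 + (101/104)·(-2) = -187/104.
Against Undercut this mix gives (3/104)·(-3) + (101/104)·2 = 193/104.
Firm B will play Ignore, holding Firm A to -187/104. Shifting weight toward the row that does better against Ignore would raise this floor (the equalizing mix achieves -12/13 against both Ignore and Match), so the proposed strategy is not optimal.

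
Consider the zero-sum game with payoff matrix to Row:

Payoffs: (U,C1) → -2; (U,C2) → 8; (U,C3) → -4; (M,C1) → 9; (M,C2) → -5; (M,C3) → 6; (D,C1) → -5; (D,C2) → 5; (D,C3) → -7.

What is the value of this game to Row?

28/23

Row minima: U → -4, M → -5, D → -7; maximin = -4.
Column maxima: C1 → 9, C2 → 8, C3 → 6; minimax = 6.
-4 ≠ 6, so there is no saddle point; optimal play is mixed.
D is strictly dominated by U, so Row never plays it.
C1 is strictly dominated by C3 (it gives Row strictly more in every row), so Column never plays it.
On the remaining 2×2 (U, M vs C2, C3):
Let Row play U with probability p. Expected payoff against C2: 8p + (-5)(1−p) = 13p − 5; against C3: (-4)p + 6(1−p) = −10p + 6.
Setting these equal: 13p − 5 = −10p + 6 ⇒ 23p = 11 ⇒ p = 11/23, and the value is (13)·(11/23) − 5 = 28/23.
For Column: with q = P(C2), equating U's and M's payoffs gives 12q − 4 = −11q + 6 ⇒ q = 10/23.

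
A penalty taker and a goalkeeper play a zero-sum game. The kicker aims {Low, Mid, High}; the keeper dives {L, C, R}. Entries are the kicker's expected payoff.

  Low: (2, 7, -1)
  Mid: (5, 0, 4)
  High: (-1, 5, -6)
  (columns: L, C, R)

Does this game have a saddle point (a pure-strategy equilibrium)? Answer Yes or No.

No

Row minima: Low → -1, Mid → 0, High → -6; maximin = 0.
Column maxima: L → 5, C → 7, R → 4; minimax = 4.
0 ≠ 4, so no pure-strategy equilibrium exists.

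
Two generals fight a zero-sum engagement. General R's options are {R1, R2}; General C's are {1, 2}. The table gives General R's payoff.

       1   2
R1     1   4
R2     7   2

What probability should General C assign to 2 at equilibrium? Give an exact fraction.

3/4

Row minima: R1 → 1, R2 → 2; maximin = 2.
Column maxima: 1 → 7, 2 → 4; minimax = 4.
2 ≠ 4, so there is no saddle point; optimal play is mixed.
Let General R play R1 with probability p. Expected payoff against 1: 1p + 7(1−p) = −6p + 7; against 2: 4p + 2(1−p) = 2p + 2.
Setting these equal: −6p + 7 = 2p + 2 ⇒ −8p = -5 ⇒ p = 5/8, and the value is (-6)·(5/8) + 7 = 13/4.
For General C: with q = P(1), equating R1's and R2's payoffs gives −3q + 4 = 5q + 2 ⇒ q = 1/4.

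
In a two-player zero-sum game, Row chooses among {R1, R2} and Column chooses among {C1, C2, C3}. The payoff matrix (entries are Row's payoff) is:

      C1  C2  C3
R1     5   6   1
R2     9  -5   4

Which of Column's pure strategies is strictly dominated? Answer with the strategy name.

C1

C3 holds Row's payoff strictly below C1 in every row: 1 < 5, 4 < 9.
So C1 is strictly dominated for Column.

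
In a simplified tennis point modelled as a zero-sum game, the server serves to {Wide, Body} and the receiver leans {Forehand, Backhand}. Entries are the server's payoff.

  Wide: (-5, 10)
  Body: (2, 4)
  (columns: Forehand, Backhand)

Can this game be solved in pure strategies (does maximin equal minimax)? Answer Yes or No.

Row minima: Wide → -5, Body → 2; maximin = 2.
Column maxima: Forehand → 2, Backhand → 10; minimax = 2.
maximin = minimax = 2, so a saddle point exists.

Yes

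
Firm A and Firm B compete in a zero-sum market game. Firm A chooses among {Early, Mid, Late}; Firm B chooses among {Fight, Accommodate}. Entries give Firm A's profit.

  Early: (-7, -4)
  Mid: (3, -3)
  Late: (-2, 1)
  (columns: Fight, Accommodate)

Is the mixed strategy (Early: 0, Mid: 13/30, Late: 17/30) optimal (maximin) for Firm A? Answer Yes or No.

No

Against Fight this mix gives (13/30)·3 + (17/30)·(-2) = 1/6.
Against Accommodate this mix gives (13/30)·(-3) + (17/30)·1 = -11/15.
Firm B will play Accommodate, holding Firm A to -11/15. Shifting weight toward the row that does better against Accommodate would raise this floor (the equalizing mix achieves -1/3 against both Accommodate and Fight), so the proposed strategy is not optimal.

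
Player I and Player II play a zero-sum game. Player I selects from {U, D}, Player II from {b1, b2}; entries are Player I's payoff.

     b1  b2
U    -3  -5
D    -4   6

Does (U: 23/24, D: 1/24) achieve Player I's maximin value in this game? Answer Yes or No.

No

Against b1 this mix gives (23/24)·(-3) + (1/24)·(-4) = -73/24.
Against b2 this mix gives (23/24)·(-5) + (1/24)·6 = -109/24.
Player II will play b2, holding Player I to -109/24. Shifting weight toward the row that does better against b2 would raise this floor (the equalizing mix achieves -19/6 against both b2 and b1), so the proposed strategy is not optimal.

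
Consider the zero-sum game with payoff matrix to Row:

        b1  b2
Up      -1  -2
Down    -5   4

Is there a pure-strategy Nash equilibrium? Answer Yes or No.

No

Row minima: Up → -2, Down → -5; maximin = -2.
Column maxima: b1 → -1, b2 → 4; minimax = -1.
-2 ≠ -1, so no pure-strategy equilibrium exists.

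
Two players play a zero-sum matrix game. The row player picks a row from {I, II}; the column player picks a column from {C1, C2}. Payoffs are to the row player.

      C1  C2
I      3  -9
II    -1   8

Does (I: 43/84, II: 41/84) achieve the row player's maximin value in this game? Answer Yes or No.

Against C1 this mix gives (43/84)·3 + (41/84)·(-1) = 22/21.
Against C2 this mix gives (43/84)·(-9) + (41/84)·8 = -59/84.
The column player will play C2, holding the row player to -59/84. Shifting weight toward the row that does better against C2 would raise this floor (the equalizing mix achieves 5/7 against both C2 and C1), so the proposed strategy is not optimal.

No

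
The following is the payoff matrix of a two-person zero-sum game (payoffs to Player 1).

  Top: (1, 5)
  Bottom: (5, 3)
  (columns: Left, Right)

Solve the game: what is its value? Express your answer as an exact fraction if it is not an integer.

Row minima: Top → 1, Bottom → 3; maximin = 3.
Column maxima: Left → 5, Right → 5; minimax = 5.
3 ≠ 5, so there is no saddle point; optimal play is mixed.
Let Player 1 play Top with probability p. Expected payoff against Left: 1p + 5(1−p) = −4p + 5; against Right: 5p + 3(1−p) = 2p + 3.
Setting these equal: −4p + 5 = 2p + 3 ⇒ −6p = -2 ⇒ p = 1/3, and the value is (-4)·(1/3) + 5 = 11/3.
For Player 2: with q = P(Left), equating Top's and Bottom's payoffs gives −4q + 5 = 2q + 3 ⇒ q = 1/3.

11/3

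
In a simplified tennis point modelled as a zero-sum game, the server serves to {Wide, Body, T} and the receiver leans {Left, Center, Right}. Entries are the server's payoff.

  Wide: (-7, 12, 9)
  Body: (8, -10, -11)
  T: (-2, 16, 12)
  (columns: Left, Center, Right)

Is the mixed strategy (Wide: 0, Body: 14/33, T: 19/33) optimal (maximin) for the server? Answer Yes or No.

Against Left this mix gives (14/33)·8 + (19/33)·(-2) = 74/33.
Against Center this mix gives (14/33)·(-10) + (19/33)·16 = 164/33.
Against Right this mix gives (14/33)·(-11) + (19/33)·12 = 74/33.
All of the receiver's active replies (Left, Right) yield 74/33, and no column does worse for the server. The mix makes the receiver indifferent and guarantees 74/33, so it is optimal.

Yes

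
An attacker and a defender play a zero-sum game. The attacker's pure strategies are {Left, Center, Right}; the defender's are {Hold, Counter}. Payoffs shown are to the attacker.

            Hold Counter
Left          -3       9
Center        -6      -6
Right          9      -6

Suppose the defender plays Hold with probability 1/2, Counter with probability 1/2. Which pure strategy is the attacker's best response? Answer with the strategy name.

Left

Expected payoff of Left: (1/2)·(-3) + (1/2)·9 = 3.
Expected payoff of Center: (1/2)·(-6) + (1/2)·(-6) = -6.
Expected payoff of Right: (1/2)·9 + (1/2)·(-6) = 3/2.
The largest is 3, so the attacker's best response is Left.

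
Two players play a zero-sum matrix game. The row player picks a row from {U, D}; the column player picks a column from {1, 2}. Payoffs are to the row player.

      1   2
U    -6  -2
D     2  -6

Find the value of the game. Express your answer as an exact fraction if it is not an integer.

-10/3

Row minima: U → -6, D → -6; maximin = -6.
Column maxima: 1 → 2, 2 → -2; minimax = -2.
-6 ≠ -2, so there is no saddle point; optimal play is mixed.
Let the row player play U with probability p. Expected payoff against 1: (-6)p + 2(1−p) = −8p + 2; against 2: (-2)p + (-6)(1−p) = 4p − 6.
Setting these equal: −8p + 2 = 4p − 6 ⇒ −12p = -8 ⇒ p = 2/3, and the value is (-8)·(2/3) + 2 = -10/3.
For the column player: with q = P(1), equating U's and D's payoffs gives −4q − 2 = 8q − 6 ⇒ q = 1/3.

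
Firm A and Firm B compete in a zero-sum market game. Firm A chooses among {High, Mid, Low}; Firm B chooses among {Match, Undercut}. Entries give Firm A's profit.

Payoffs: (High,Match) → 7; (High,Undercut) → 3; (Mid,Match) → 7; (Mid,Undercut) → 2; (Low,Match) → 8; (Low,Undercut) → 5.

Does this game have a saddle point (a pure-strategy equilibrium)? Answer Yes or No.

Yes

Row minima: High → 3, Mid → 2, Low → 5; maximin = 5.
Column maxima: Match → 8, Undercut → 5; minimax = 5.
maximin = minimax = 5, so a saddle point exists.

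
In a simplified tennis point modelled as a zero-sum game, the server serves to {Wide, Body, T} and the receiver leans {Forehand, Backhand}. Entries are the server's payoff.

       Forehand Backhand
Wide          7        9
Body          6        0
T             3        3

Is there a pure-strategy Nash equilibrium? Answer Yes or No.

Yes

Row minima: Wide → 7, Body → 0, T → 3; maximin = 7.
Column maxima: Forehand → 7, Backhand → 9; minimax = 7.
maximin = minimax = 7, so a saddle point exists.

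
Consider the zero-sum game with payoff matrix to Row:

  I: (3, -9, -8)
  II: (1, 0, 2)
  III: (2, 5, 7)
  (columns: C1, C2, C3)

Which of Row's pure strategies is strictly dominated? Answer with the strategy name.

III gives a strictly higher payoff than II against every column: 2 > 1, 5 > 0, 7 > 2.
So II is strictly dominated and Row never plays it.

II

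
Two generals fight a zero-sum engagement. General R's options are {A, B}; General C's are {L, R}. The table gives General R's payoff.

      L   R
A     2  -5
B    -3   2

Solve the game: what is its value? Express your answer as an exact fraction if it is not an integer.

Row minima: A → -5, B → -3; maximin = -3.
Column maxima: L → 2, R → 2; minimax = 2.
-3 ≠ 2, so there is no saddle point; optimal play is mixed.
Let General R play A with probability p. Expected payoff against L: 2p + (-3)(1−p) = 5p − 3; against R: (-5)p + 2(1−p) = −7p + 2.
Setting these equal: 5p − 3 = −7p + 2 ⇒ 12p = 5 ⇒ p = 5/12, and the value is (5)·(5/12) − 3 = -11/12.
For General C: with q = P(L), equating A's and B's payoffs gives 7q − 5 = −5q + 2 ⇒ q = 7/12.

-11/12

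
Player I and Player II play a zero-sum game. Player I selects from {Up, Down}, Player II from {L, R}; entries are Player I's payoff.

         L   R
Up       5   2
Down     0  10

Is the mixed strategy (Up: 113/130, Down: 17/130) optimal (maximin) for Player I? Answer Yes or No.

Against L this mix gives (113/130)·5 + (17/130)·0 = 113/26.
Against R this mix gives (113/130)·2 + (17/130)·10 = 198/65.
Player II will play R, holding Player I to 198/65. Shifting weight toward the row that does better against R would raise this floor (the equalizing mix achieves 50/13 against both R and L), so the proposed strategy is not optimal.

No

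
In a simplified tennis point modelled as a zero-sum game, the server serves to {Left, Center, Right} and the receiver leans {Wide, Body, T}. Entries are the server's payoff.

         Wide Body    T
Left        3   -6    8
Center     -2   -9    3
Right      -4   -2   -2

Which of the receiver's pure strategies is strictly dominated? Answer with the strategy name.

Wide holds the server's payoff strictly below T in every row: 3 < 8, -2 < 3, -4 < -2.
So T is strictly dominated for the receiver.

T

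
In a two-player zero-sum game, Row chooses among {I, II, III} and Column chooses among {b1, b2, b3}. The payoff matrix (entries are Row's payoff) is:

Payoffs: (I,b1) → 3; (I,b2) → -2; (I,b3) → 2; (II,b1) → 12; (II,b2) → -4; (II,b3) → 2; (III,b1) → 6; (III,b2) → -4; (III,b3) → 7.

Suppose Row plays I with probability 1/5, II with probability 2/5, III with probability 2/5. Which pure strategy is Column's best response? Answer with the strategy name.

If Column plays b1, Row's expected payoff is (1/5)·3 + (2/5)·12 + (2/5)·6 = 39/5.
If Column plays b2, Row's expected payoff is (1/5)·(-2) + (2/5)·(-4) + (2/5)·(-4) = -18/5.
If Column plays b3, Row's expected payoff is (1/5)·2 + (2/5)·2 + (2/5)·7 = 4.
Column minimizes Row's payoff; the smallest is -18/5, so the best response is b2.

b2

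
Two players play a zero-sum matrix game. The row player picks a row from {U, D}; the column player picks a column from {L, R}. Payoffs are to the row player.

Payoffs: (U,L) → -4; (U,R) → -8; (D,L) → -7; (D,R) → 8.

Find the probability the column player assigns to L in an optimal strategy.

16/19

Row minima: U → -8, D → -7; maximin = -7.
Column maxima: L → -4, R → 8; minimax = -4.
-7 ≠ -4, so there is no saddle point; optimal play is mixed.
Let the row player play U with probability p. Expected payoff against L: (-4)p + (-7)(1−p) = 3p − 7; against R: (-8)p + 8(1−p) = −16p + 8.
Setting these equal: 3p − 7 = −16p + 8 ⇒ 19p = 15 ⇒ p = 15/19, and the value is (3)·(15/19) − 7 = -88/19.
For the column player: with q = P(L), equating U's and D's payoffs gives 4q − 8 = −15q + 8 ⇒ q = 16/19.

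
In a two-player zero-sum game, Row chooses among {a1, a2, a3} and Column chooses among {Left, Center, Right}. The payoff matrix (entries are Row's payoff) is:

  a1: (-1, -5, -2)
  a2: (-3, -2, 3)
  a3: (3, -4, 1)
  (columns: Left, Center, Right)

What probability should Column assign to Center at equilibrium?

3/4

Row minima: a1 → -5, a2 → -3, a3 → -4; maximin = -3.
Column maxima: Left → 3, Center → -2, Right → 3; minimax = -2.
-3 ≠ -2, so there is no saddle point; optimal play is mixed.
a1 is strictly dominated by a3, so Row never plays it.
Right is strictly dominated by Center (it gives Row strictly more in every row), so Column never plays it.
On the remaining 2×2 (a2, a3 vs Left, Center):
Let Row play a2 with probability p. Expected payoff against Left: (-3)p + 3(1−p) = −6p + 3; against Center: (-2)p + (-4)(1−p) = 2p − 4.
Setting these equal: −6p + 3 = 2p − 4 ⇒ −8p = -7 ⇒ p = 7/8, and the value is (-6)·(7/8) + 3 = -9/4.
For Column: with q = P(Left), equating a2's and a3's payoffs gives −q − 2 = 7q − 4 ⇒ q = 1/4.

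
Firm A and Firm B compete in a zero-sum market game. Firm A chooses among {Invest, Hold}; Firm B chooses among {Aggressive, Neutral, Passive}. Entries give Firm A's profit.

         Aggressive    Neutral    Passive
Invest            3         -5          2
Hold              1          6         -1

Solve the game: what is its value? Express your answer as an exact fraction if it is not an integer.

Row minima: Invest → -5, Hold → -1; maximin = -1.
Column maxima: Aggressive → 3, Neutral → 6, Passive → 2; minimax = 2.
-1 ≠ 2, so there is no saddle point; optimal play is mixed.
Aggressive is strictly dominated by Passive (it gives Firm A strictly more in every row), so Firm B never plays it.
On the remaining 2×2 (Invest, Hold vs Neutral, Passive):
Let Firm A play Invest with probability p. Expected payoff against Neutral: (-5)p + 6(1−p) = −11p + 6; against Passive: 2p + (-1)(1−p) = 3p − 1.
Setting these equal: −11p + 6 = 3p − 1 ⇒ −14p = -7 ⇒ p = 1/2, and the value is (-11)·(1/2) + 6 = 1/2.
For Firm B: with q = P(Neutral), equating Invest's and Hold's payoffs gives −7q + 2 = 7q − 1 ⇒ q = 3/14.

1/2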